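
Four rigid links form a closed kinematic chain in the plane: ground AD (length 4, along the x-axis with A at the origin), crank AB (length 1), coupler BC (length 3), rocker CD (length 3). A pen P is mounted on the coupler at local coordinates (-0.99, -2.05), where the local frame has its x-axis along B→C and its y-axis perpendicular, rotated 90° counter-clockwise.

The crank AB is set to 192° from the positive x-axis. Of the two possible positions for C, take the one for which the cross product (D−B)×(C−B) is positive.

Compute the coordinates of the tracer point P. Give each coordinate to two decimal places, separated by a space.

-0.56 -2.45

A=(0,0), D=(4.00,0)
B = A + 1.00·(cos192°, sin192°) = (-0.9781, -0.2079)
|BD| = 4.9825
circle(B,3.00) ∩ circle(D,3.00): a=2.4912, h=1.6714
  candidates: C₊=(1.4412,1.5660) cross=8.328; C₋=(1.5807,-1.7739) cross=-8.328
  mode + wants cross > 0 → take C=(1.4412,1.5660) (cross=8.328)
ex = (C−B)/|BC| = (0.8064,0.5913); ey = (-0.5913,0.8064)
P = B + -0.99·ex + -2.05·ey = (-0.5643,-2.4465)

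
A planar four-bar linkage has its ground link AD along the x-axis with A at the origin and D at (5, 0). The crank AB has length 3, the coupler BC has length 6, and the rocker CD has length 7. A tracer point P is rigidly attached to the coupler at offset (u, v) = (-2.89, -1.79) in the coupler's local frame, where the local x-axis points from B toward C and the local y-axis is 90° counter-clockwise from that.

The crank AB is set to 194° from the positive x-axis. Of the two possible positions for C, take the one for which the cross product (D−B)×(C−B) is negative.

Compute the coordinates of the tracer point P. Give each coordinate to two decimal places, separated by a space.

A=(0,0), D=(5.00,0)
B = A + 3.00·(cos194°, sin194°) = (-2.9109, -0.7258)
|BD| = 7.9441
circle(B,6.00) ∩ circle(D,7.00): a=3.1538, h=5.1042
  candidates: C₊=(-0.2366,4.6453) cross=40.549; C₋=(0.6961,-5.5205) cross=-40.549
  mode - wants cross < 0 → take C=(0.6961,-5.5205) (cross=-40.549)
ex = (C−B)/|BC| = (0.6012,-0.7991); ey = (0.7991,0.6012)
P = B + -2.89·ex + -1.79·ey = (-6.0787,0.5076)

-6.08 0.51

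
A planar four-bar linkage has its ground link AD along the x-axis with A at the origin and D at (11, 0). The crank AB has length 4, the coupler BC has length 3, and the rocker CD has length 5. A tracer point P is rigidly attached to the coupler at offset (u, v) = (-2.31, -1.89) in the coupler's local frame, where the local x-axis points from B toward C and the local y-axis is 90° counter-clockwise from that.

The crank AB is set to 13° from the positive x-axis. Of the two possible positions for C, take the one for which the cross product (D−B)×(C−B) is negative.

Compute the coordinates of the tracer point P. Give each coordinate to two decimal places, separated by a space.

0.92 1.04

A=(0,0), D=(11.00,0)
B = A + 4.00·(cos13°, sin13°) = (3.8975, 0.8998)
|BD| = 7.1593
circle(B,3.00) ∩ circle(D,5.00): a=2.4622, h=1.7139
  candidates: C₊=(6.5556,2.2907) cross=12.270; C₋=(6.1248,-1.1100) cross=-12.270
  mode - wants cross < 0 → take C=(6.1248,-1.1100) (cross=-12.270)
ex = (C−B)/|BC| = (0.7424,-0.6699); ey = (0.6699,0.7424)
P = B + -2.31·ex + -1.89·ey = (0.9163,1.0441)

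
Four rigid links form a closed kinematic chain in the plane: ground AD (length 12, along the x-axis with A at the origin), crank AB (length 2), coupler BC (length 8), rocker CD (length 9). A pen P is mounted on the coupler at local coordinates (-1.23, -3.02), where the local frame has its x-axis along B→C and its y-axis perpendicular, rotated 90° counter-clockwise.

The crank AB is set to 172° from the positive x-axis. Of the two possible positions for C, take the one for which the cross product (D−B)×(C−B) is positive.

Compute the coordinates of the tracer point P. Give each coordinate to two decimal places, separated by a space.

-1.20 -2.89

A=(0,0), D=(12.00,0)
B = A + 2.00·(cos172°, sin172°) = (-1.9805, 0.2783)
|BD| = 13.9833
circle(B,8.00) ∩ circle(D,9.00): a=6.3838, h=4.8215
  candidates: C₊=(4.4980,4.9719) cross=67.421; C₋=(4.3060,-4.6693) cross=-67.421
  mode + wants cross > 0 → take C=(4.4980,4.9719) (cross=67.421)
ex = (C−B)/|BC| = (0.8098,0.5867); ey = (-0.5867,0.8098)
P = B + -1.23·ex + -3.02·ey = (-1.2048,-2.8889)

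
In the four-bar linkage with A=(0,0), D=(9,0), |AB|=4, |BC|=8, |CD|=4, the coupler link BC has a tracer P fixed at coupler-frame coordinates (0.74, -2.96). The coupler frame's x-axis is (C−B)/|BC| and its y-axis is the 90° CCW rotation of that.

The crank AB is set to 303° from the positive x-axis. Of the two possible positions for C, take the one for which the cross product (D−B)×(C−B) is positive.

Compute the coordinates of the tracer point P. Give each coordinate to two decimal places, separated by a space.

5.04 -4.41

A=(0,0), D=(9.00,0)
B = A + 4.00·(cos303°, sin303°) = (2.1786, -3.3547)
|BD| = 7.6017
circle(B,8.00) ∩ circle(D,4.00): a=6.9580, h=3.9479
  candidates: C₊=(6.6802,3.2586) cross=30.011; C₋=(10.1646,-3.8267) cross=-30.011
  mode + wants cross > 0 → take C=(6.6802,3.2586) (cross=30.011)
ex = (C−B)/|BC| = (0.5627,0.8267); ey = (-0.8267,0.5627)
P = B + 0.74·ex + -2.96·ey = (5.0419,-4.4086)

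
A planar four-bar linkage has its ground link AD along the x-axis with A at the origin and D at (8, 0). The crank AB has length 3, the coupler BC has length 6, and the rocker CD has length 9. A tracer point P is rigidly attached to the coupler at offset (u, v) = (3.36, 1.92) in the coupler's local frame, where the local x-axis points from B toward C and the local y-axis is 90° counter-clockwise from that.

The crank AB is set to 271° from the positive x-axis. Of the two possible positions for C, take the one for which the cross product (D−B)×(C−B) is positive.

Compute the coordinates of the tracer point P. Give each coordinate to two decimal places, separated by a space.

A=(0,0), D=(8.00,0)
B = A + 3.00·(cos271°, sin271°) = (0.0524, -2.9995)
|BD| = 8.4948
circle(B,6.00) ∩ circle(D,9.00): a=1.5988, h=5.7831
  candidates: C₊=(-0.4939,2.9755) cross=49.126; C₋=(3.5901,-7.8456) cross=-49.126
  mode + wants cross > 0 → take C=(-0.4939,2.9755) (cross=49.126)
ex = (C−B)/|BC| = (-0.0910,0.9958); ey = (-0.9958,-0.0910)
P = B + 3.36·ex + 1.92·ey = (-2.1656,0.1717)

-2.17 0.17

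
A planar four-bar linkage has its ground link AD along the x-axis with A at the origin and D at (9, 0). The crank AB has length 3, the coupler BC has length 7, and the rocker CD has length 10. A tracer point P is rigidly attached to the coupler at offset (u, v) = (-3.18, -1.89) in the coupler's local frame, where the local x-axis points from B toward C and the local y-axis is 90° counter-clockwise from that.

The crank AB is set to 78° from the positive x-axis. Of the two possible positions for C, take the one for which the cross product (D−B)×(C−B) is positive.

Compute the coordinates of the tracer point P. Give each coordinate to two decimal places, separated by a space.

0.53 -0.76

A=(0,0), D=(9.00,0)
B = A + 3.00·(cos78°, sin78°) = (0.6237, 2.9344)
|BD| = 8.8754
circle(B,7.00) ∩ circle(D,10.00): a=1.5646, h=6.8229
  candidates: C₊=(4.3562,8.8563) cross=60.556; C₋=(-0.1555,-4.0221) cross=-60.556
  mode + wants cross > 0 → take C=(4.3562,8.8563) (cross=60.556)
ex = (C−B)/|BC| = (0.5332,0.8460); ey = (-0.8460,0.5332)
P = B + -3.18·ex + -1.89·ey = (0.5271,-0.7636)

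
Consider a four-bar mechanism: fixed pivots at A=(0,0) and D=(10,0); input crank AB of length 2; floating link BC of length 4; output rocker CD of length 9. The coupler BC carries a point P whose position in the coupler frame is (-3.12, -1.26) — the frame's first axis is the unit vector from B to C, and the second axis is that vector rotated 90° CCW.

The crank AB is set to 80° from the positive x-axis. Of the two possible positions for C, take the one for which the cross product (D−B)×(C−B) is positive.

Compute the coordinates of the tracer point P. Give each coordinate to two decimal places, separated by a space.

A=(0,0), D=(10.00,0)
B = A + 2.00·(cos80°, sin80°) = (0.3473, 1.9696)
|BD| = 9.8516
circle(B,4.00) ∩ circle(D,9.00): a=1.6268, h=3.6542
  candidates: C₊=(2.6719,5.2248) cross=36.000; C₋=(1.2107,-1.9361) cross=-36.000
  mode + wants cross > 0 → take C=(2.6719,5.2248) (cross=36.000)
ex = (C−B)/|BC| = (0.5811,0.8138); ey = (-0.8138,0.5811)
P = B + -3.12·ex + -1.26·ey = (-0.4405,-1.3017)

-0.44 -1.30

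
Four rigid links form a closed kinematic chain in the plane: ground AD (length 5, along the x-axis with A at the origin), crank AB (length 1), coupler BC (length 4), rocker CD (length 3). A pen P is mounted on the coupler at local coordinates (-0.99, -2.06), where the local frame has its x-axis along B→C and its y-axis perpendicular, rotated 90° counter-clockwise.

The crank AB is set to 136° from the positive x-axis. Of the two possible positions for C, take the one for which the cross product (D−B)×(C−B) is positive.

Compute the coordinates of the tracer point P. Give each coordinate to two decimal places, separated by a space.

-0.85 -1.59

A=(0,0), D=(5.00,0)
B = A + 1.00·(cos136°, sin136°) = (-0.7193, 0.6947)
|BD| = 5.7614
circle(B,4.00) ∩ circle(D,3.00): a=3.4882, h=1.9577
  candidates: C₊=(2.9794,2.2175) cross=11.279; C₋=(2.5073,-1.6693) cross=-11.279
  mode + wants cross > 0 → take C=(2.9794,2.2175) (cross=11.279)
ex = (C−B)/|BC| = (0.9247,0.3807); ey = (-0.3807,0.9247)
P = B + -0.99·ex + -2.06·ey = (-0.8505,-1.5871)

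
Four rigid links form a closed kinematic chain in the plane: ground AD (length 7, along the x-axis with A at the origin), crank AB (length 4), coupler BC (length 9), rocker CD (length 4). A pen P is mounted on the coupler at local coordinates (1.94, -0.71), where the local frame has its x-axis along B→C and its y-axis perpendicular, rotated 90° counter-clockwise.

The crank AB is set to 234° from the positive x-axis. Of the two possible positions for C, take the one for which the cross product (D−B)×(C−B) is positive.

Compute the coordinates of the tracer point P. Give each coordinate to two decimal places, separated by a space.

A=(0,0), D=(7.00,0)
B = A + 4.00·(cos234°, sin234°) = (-2.3511, -3.2361)
|BD| = 9.8953
circle(B,9.00) ∩ circle(D,4.00): a=8.2320, h=3.6378
  candidates: C₊=(4.2386,2.8939) cross=35.997; C₋=(6.6179,-3.9817) cross=-35.997
  mode + wants cross > 0 → take C=(4.2386,2.8939) (cross=35.997)
ex = (C−B)/|BC| = (0.7322,0.6811); ey = (-0.6811,0.7322)
P = B + 1.94·ex + -0.71·ey = (-0.4471,-2.4346)

-0.45 -2.43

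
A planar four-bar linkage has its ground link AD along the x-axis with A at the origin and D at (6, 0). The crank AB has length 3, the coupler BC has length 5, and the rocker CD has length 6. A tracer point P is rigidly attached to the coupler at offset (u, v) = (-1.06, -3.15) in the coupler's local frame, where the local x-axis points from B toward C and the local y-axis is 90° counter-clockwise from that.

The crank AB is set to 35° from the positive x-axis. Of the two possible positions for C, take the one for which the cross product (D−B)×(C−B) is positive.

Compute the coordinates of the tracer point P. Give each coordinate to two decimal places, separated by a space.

A=(0,0), D=(6.00,0)
B = A + 3.00·(cos35°, sin35°) = (2.4575, 1.7207)
|BD| = 3.9383
circle(B,5.00) ∩ circle(D,6.00): a=0.5726, h=4.9671
  candidates: C₊=(5.1428,5.9384) cross=19.562; C₋=(0.8023,-2.9974) cross=-19.562
  mode + wants cross > 0 → take C=(5.1428,5.9384) (cross=19.562)
ex = (C−B)/|BC| = (0.5371,0.8435); ey = (-0.8435,0.5371)
P = B + -1.06·ex + -3.15·ey = (4.5453,-0.8652)

4.55 -0.87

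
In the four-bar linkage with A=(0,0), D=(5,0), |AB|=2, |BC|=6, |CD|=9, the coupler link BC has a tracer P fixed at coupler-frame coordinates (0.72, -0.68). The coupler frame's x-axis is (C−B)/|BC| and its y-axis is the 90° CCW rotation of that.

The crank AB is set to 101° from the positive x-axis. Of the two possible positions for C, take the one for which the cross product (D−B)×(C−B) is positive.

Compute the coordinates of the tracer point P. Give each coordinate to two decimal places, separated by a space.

0.41 2.56

A=(0,0), D=(5.00,0)
B = A + 2.00·(cos101°, sin101°) = (-0.3816, 1.9633)
|BD| = 5.7285
circle(B,6.00) ∩ circle(D,9.00): a=-1.0634, h=5.9050
  candidates: C₊=(0.6431,7.8751) cross=33.827; C₋=(-3.4044,-3.2197) cross=-33.827
  mode + wants cross > 0 → take C=(0.6431,7.8751) (cross=33.827)
ex = (C−B)/|BC| = (0.1708,0.9853); ey = (-0.9853,0.1708)
P = B + 0.72·ex + -0.68·ey = (0.4114,2.5565)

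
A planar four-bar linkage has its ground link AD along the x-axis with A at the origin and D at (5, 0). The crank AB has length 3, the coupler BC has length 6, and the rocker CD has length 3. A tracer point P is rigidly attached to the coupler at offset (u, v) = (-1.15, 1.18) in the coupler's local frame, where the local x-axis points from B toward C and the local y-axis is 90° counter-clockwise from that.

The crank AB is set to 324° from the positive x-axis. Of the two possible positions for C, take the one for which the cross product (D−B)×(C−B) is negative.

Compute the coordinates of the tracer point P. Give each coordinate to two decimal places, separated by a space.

A=(0,0), D=(5.00,0)
B = A + 3.00·(cos324°, sin324°) = (2.4271, -1.7634)
|BD| = 3.1192
circle(B,6.00) ∩ circle(D,3.00): a=5.8876, h=1.1558
  candidates: C₊=(6.6302,2.5184) cross=3.605; C₋=(7.9370,0.6116) cross=-3.605
  mode - wants cross < 0 → take C=(7.9370,0.6116) (cross=-3.605)
ex = (C−B)/|BC| = (0.9183,0.3958); ey = (-0.3958,0.9183)
P = B + -1.15·ex + 1.18·ey = (0.9039,-1.1349)

0.90 -1.13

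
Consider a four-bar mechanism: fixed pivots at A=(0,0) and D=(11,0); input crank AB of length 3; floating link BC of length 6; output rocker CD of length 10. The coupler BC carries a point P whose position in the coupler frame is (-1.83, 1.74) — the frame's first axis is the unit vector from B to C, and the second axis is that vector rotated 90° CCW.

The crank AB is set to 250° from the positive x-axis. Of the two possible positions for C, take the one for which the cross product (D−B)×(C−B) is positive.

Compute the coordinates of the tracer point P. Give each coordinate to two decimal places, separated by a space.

-3.35 -3.80

A=(0,0), D=(11.00,0)
B = A + 3.00·(cos250°, sin250°) = (-1.0261, -2.8191)
|BD| = 12.3521
circle(B,6.00) ∩ circle(D,10.00): a=3.5854, h=4.8109
  candidates: C₊=(1.3667,2.6832) cross=59.425; C₋=(3.5627,-6.6848) cross=-59.425
  mode + wants cross > 0 → take C=(1.3667,2.6832) (cross=59.425)
ex = (C−B)/|BC| = (0.3988,0.9170); ey = (-0.9170,0.3988)
P = B + -1.83·ex + 1.74·ey = (-3.3515,-3.8034)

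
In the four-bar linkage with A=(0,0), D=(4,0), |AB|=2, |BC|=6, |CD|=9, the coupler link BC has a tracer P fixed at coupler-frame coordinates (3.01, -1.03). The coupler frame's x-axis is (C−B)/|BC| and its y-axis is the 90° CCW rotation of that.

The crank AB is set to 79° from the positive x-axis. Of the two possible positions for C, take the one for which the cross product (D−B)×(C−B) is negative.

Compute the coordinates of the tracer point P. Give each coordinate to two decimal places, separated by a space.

A=(0,0), D=(4.00,0)
B = A + 2.00·(cos79°, sin79°) = (0.3816, 1.9633)
|BD| = 4.1167
circle(B,6.00) ∩ circle(D,9.00): a=-3.4072, h=4.9387
  candidates: C₊=(-0.2579,7.9291) cross=20.331; C₋=(-4.9685,-0.7527) cross=-20.331
  mode - wants cross < 0 → take C=(-4.9685,-0.7527) (cross=-20.331)
ex = (C−B)/|BC| = (-0.8917,-0.4527); ey = (0.4527,-0.8917)
P = B + 3.01·ex + -1.03·ey = (-2.7686,1.5192)

-2.77 1.52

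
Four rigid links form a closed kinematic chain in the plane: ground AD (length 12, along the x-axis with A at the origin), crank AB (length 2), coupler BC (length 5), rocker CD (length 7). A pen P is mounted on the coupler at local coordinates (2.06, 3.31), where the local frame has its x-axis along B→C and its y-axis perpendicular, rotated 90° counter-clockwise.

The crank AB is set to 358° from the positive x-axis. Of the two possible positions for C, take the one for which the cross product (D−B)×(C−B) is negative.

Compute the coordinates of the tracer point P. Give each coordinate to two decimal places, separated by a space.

5.71 1.13

A=(0,0), D=(12.00,0)
B = A + 2.00·(cos358°, sin358°) = (1.9988, -0.0698)
|BD| = 10.0015
circle(B,5.00) ∩ circle(D,7.00): a=3.8009, h=3.2486
  candidates: C₊=(5.7769,3.2052) cross=32.490; C₋=(5.8223,-3.2917) cross=-32.490
  mode - wants cross < 0 → take C=(5.8223,-3.2917) (cross=-32.490)
ex = (C−B)/|BC| = (0.7647,-0.6444); ey = (0.6444,0.7647)
P = B + 2.06·ex + 3.31·ey = (5.7070,1.1339)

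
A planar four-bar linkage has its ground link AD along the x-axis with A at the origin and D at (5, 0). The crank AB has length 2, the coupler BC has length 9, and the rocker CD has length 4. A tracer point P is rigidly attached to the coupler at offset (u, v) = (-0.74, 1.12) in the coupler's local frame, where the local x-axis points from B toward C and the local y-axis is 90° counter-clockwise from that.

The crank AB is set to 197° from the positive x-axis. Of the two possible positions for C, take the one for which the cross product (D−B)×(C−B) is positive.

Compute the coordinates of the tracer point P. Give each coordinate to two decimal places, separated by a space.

A=(0,0), D=(5.00,0)
B = A + 2.00·(cos197°, sin197°) = (-1.9126, -0.5847)
|BD| = 6.9373
circle(B,9.00) ∩ circle(D,4.00): a=8.1535, h=3.8106
  candidates: C₊=(5.8906,3.8996) cross=26.435; C₋=(6.5330,-3.6946) cross=-26.435
  mode + wants cross > 0 → take C=(5.8906,3.8996) (cross=26.435)
ex = (C−B)/|BC| = (0.8670,0.4983); ey = (-0.4983,0.8670)
P = B + -0.74·ex + 1.12·ey = (-3.1123,0.0176)

-3.11 0.02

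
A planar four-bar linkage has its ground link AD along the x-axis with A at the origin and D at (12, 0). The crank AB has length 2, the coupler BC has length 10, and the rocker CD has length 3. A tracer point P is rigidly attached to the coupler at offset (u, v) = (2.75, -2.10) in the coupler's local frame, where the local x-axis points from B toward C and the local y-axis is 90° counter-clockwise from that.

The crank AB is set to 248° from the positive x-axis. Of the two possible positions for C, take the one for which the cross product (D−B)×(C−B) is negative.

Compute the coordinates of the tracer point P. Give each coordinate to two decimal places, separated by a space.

2.14 -3.75

A=(0,0), D=(12.00,0)
B = A + 2.00·(cos248°, sin248°) = (-0.7492, -1.8544)
|BD| = 12.8834
circle(B,10.00) ∩ circle(D,3.00): a=9.9734, h=0.7293
  candidates: C₊=(9.0153,0.3029) cross=9.396; C₋=(9.2253,-1.1406) cross=-9.396
  mode - wants cross < 0 → take C=(9.2253,-1.1406) (cross=-9.396)
ex = (C−B)/|BC| = (0.9974,0.0714); ey = (-0.0714,0.9974)
P = B + 2.75·ex + -2.10·ey = (2.1437,-3.7527)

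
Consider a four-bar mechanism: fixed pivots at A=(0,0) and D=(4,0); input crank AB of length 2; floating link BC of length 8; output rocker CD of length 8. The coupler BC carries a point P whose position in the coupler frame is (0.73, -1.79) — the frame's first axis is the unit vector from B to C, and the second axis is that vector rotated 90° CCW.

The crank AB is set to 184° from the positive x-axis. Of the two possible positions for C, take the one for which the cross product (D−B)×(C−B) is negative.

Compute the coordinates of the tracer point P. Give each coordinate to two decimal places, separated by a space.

-3.35 -1.52

A=(0,0), D=(4.00,0)
B = A + 2.00·(cos184°, sin184°) = (-1.9951, -0.1395)
|BD| = 5.9968
circle(B,8.00) ∩ circle(D,8.00): a=2.9984, h=7.4169
  candidates: C₊=(0.8299,7.3451) cross=44.477; C₋=(1.1750,-7.4846) cross=-44.477
  mode - wants cross < 0 → take C=(1.1750,-7.4846) (cross=-44.477)
ex = (C−B)/|BC| = (0.3963,-0.9181); ey = (0.9181,0.3963)
P = B + 0.73·ex + -1.79·ey = (-3.3493,-1.5191)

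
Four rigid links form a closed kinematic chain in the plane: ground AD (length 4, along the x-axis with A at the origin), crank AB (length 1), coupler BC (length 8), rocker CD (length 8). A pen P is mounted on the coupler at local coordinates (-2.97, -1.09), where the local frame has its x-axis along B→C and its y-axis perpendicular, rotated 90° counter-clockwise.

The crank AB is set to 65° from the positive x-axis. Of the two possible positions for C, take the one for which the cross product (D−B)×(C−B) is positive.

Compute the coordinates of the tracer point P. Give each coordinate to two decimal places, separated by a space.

A=(0,0), D=(4.00,0)
B = A + 1.00·(cos65°, sin65°) = (0.4226, 0.9063)
|BD| = 3.6904
circle(B,8.00) ∩ circle(D,8.00): a=1.8452, h=7.7843
  candidates: C₊=(4.1230,7.9991) cross=28.727; C₋=(0.2996,-7.0927) cross=-28.727
  mode + wants cross > 0 → take C=(4.1230,7.9991) (cross=28.727)
ex = (C−B)/|BC| = (0.4625,0.8866); ey = (-0.8866,0.4625)
P = B + -2.97·ex + -1.09·ey = (0.0152,-2.2311)

0.02 -2.23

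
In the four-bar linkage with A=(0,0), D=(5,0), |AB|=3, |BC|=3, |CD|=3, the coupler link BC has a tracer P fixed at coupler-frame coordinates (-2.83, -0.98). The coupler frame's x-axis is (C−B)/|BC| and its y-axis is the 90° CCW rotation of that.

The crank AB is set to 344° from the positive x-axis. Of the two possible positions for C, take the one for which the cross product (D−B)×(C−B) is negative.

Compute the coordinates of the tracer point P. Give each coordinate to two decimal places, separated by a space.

0.22 0.55

A=(0,0), D=(5.00,0)
B = A + 3.00·(cos344°, sin344°) = (2.8838, -0.8269)
|BD| = 2.2720
circle(B,3.00) ∩ circle(D,3.00): a=1.1360, h=2.7766
  candidates: C₊=(2.9313,2.1727) cross=6.309; C₋=(4.9524,-2.9996) cross=-6.309
  mode - wants cross < 0 → take C=(4.9524,-2.9996) (cross=-6.309)
ex = (C−B)/|BC| = (0.6896,-0.7242); ey = (0.7242,0.6896)
P = B + -2.83·ex + -0.98·ey = (0.2226,0.5469)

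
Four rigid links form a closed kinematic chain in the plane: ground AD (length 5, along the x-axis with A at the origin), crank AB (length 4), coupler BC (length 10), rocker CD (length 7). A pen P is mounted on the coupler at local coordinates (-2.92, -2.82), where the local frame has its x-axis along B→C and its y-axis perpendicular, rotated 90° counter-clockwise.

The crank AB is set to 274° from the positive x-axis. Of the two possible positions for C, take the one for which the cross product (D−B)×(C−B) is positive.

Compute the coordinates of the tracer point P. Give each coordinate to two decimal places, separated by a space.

2.78 -7.19

A=(0,0), D=(5.00,0)
B = A + 4.00·(cos274°, sin274°) = (0.2790, -3.9903)
|BD| = 6.1814
circle(B,10.00) ∩ circle(D,7.00): a=7.2160, h=6.9231
  candidates: C₊=(1.3211,5.9553) cross=42.795; C₋=(10.2592,-4.6196) cross=-42.795
  mode + wants cross > 0 → take C=(1.3211,5.9553) (cross=42.795)
ex = (C−B)/|BC| = (0.1042,0.9946); ey = (-0.9946,0.1042)
P = B + -2.92·ex + -2.82·ey = (2.7794,-7.1882)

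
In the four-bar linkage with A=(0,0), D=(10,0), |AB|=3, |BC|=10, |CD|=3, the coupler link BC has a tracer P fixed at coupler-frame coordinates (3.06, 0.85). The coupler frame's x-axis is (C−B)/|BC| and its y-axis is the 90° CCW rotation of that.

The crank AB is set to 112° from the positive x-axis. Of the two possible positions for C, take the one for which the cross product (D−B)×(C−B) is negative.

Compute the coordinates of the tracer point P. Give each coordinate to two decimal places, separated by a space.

A=(0,0), D=(10.00,0)
B = A + 3.00·(cos112°, sin112°) = (-1.1238, 2.7816)
|BD| = 11.4663
circle(B,10.00) ∩ circle(D,3.00): a=9.7013, h=2.4258
  candidates: C₊=(8.8762,2.7816) cross=27.816; C₋=(7.6992,-1.9252) cross=-27.816
  mode - wants cross < 0 → take C=(7.6992,-1.9252) (cross=-27.816)
ex = (C−B)/|BC| = (0.8823,-0.4707); ey = (0.4707,0.8823)
P = B + 3.06·ex + 0.85·ey = (1.9761,2.0912)

1.98 2.09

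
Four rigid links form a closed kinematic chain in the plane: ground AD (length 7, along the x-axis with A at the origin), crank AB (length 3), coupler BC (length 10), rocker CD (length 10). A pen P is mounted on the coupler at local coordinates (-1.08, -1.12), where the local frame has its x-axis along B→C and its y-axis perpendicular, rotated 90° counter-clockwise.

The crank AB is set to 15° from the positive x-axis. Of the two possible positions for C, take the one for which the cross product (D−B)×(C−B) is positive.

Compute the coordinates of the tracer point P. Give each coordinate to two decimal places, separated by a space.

3.51 -0.65

A=(0,0), D=(7.00,0)
B = A + 3.00·(cos15°, sin15°) = (2.8978, 0.7765)
|BD| = 4.1751
circle(B,10.00) ∩ circle(D,10.00): a=2.0875, h=9.7797
  candidates: C₊=(6.7677,9.9973) cross=40.831; C₋=(3.1301,-9.2208) cross=-40.831
  mode + wants cross > 0 → take C=(6.7677,9.9973) (cross=40.831)
ex = (C−B)/|BC| = (0.3870,0.9221); ey = (-0.9221,0.3870)
P = B + -1.08·ex + -1.12·ey = (3.5126,-0.6528)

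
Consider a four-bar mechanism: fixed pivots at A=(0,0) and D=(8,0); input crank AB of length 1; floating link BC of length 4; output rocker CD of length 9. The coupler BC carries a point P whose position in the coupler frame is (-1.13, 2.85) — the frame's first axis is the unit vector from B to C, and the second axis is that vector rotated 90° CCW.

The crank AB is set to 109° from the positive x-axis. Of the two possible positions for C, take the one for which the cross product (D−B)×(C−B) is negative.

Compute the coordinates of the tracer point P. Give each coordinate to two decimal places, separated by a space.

2.56 1.97

A=(0,0), D=(8.00,0)
B = A + 1.00·(cos109°, sin109°) = (-0.3256, 0.9455)
|BD| = 8.3791
circle(B,4.00) ∩ circle(D,9.00): a=0.3108, h=3.9879
  candidates: C₊=(0.4333,4.8729) cross=33.415; C₋=(-0.4667,-3.0520) cross=-33.415
  mode - wants cross < 0 → take C=(-0.4667,-3.0520) (cross=-33.415)
ex = (C−B)/|BC| = (-0.0353,-0.9994); ey = (0.9994,-0.0353)
P = B + -1.13·ex + 2.85·ey = (2.5625,1.9742)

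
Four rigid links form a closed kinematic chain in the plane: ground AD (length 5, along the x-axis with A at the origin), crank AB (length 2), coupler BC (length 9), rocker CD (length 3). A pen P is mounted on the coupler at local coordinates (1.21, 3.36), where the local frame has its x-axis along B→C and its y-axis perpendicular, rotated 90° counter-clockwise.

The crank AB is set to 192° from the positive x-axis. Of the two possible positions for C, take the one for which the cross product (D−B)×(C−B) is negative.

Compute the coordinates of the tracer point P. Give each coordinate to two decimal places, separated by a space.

A=(0,0), D=(5.00,0)
B = A + 2.00·(cos192°, sin192°) = (-1.9563, -0.4158)
|BD| = 6.9687
circle(B,9.00) ∩ circle(D,3.00): a=8.6503, h=2.4844
  candidates: C₊=(6.5304,2.5803) cross=17.313; C₋=(6.8268,-2.3796) cross=-17.313
  mode - wants cross < 0 → take C=(6.8268,-2.3796) (cross=-17.313)
ex = (C−B)/|BC| = (0.9759,-0.2182); ey = (0.2182,0.9759)
P = B + 1.21·ex + 3.36·ey = (-0.0423,2.5992)

-0.04 2.60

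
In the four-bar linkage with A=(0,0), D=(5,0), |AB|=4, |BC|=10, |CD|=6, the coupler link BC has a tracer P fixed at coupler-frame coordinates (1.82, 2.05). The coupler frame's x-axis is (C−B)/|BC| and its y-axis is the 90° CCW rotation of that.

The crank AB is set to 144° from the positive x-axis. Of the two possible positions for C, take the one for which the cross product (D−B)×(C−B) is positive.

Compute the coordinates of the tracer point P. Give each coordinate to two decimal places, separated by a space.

A=(0,0), D=(5.00,0)
B = A + 4.00·(cos144°, sin144°) = (-3.2361, 2.3511)
|BD| = 8.5651
circle(B,10.00) ∩ circle(D,6.00): a=8.0186, h=5.9751
  candidates: C₊=(6.1147,5.8955) cross=51.177; C₋=(2.8344,-5.5955) cross=-51.177
  mode + wants cross > 0 → take C=(6.1147,5.8955) (cross=51.177)
ex = (C−B)/|BC| = (0.9351,0.3544); ey = (-0.3544,0.9351)
P = B + 1.82·ex + 2.05·ey = (-2.2608,4.9131)

-2.26 4.91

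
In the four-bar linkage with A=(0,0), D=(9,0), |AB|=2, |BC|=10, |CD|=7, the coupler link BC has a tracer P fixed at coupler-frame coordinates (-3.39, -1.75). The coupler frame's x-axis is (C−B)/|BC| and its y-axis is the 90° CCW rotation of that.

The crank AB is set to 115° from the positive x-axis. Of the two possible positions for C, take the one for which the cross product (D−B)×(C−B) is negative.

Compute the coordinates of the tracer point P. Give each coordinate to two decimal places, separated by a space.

A=(0,0), D=(9.00,0)
B = A + 2.00·(cos115°, sin115°) = (-0.8452, 1.8126)
|BD| = 10.0107
circle(B,10.00) ∩ circle(D,7.00): a=7.5526, h=6.5542
  candidates: C₊=(7.7693,6.8910) cross=65.612; C₋=(5.3958,-6.0008) cross=-65.612
  mode - wants cross < 0 → take C=(5.3958,-6.0008) (cross=-65.612)
ex = (C−B)/|BC| = (0.6241,-0.7813); ey = (0.7813,0.6241)
P = B + -3.39·ex + -1.75·ey = (-4.3283,3.3692)

-4.33 3.37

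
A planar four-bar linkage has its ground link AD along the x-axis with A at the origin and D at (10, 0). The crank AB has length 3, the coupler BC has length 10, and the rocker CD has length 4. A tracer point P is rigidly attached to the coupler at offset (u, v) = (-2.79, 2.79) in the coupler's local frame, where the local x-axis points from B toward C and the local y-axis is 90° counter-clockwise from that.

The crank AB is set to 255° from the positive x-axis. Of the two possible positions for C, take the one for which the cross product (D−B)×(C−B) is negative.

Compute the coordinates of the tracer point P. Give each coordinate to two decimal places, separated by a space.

A=(0,0), D=(10.00,0)
B = A + 3.00·(cos255°, sin255°) = (-0.7765, -2.8978)
|BD| = 11.1593
circle(B,10.00) ∩ circle(D,4.00): a=9.3433, h=3.5640
  candidates: C₊=(7.3209,2.9702) cross=39.772; C₋=(9.1718,-3.9133) cross=-39.772
  mode - wants cross < 0 → take C=(9.1718,-3.9133) (cross=-39.772)
ex = (C−B)/|BC| = (0.9948,-0.1016); ey = (0.1016,0.9948)
P = B + -2.79·ex + 2.79·ey = (-3.2687,0.1611)

-3.27 0.16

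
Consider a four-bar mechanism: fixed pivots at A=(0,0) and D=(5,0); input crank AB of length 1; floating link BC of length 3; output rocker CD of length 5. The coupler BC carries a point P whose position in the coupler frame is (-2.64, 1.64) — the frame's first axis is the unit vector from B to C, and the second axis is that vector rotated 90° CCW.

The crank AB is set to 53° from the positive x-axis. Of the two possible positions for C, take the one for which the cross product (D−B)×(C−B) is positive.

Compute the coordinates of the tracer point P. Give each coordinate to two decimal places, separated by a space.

-1.80 -1.17

A=(0,0), D=(5.00,0)
B = A + 1.00·(cos53°, sin53°) = (0.6018, 0.7986)
|BD| = 4.4701
circle(B,3.00) ∩ circle(D,5.00): a=0.4454, h=2.9668
  candidates: C₊=(1.5701,3.6381) cross=13.262; C₋=(0.5100,-2.2000) cross=-13.262
  mode + wants cross > 0 → take C=(1.5701,3.6381) (cross=13.262)
ex = (C−B)/|BC| = (0.3228,0.9465); ey = (-0.9465,0.3228)
P = B + -2.64·ex + 1.64·ey = (-1.8025,-1.1708)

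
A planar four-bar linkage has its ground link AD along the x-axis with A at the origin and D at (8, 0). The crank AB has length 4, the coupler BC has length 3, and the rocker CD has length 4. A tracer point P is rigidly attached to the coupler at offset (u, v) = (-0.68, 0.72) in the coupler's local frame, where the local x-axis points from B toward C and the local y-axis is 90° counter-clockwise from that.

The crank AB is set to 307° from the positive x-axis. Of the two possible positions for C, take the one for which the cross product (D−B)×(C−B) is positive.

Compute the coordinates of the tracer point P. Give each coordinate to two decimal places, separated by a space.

1.43 -3.37

A=(0,0), D=(8.00,0)
B = A + 4.00·(cos307°, sin307°) = (2.4073, -3.1945)
|BD| = 6.4408
circle(B,3.00) ∩ circle(D,4.00): a=2.6770, h=1.3542
  candidates: C₊=(4.0601,-0.6909) cross=8.722; C₋=(5.4034,-3.0427) cross=-8.722
  mode + wants cross > 0 → take C=(4.0601,-0.6909) (cross=8.722)
ex = (C−B)/|BC| = (0.5510,0.8345); ey = (-0.8345,0.5510)
P = B + -0.68·ex + 0.72·ey = (1.4317,-3.3653)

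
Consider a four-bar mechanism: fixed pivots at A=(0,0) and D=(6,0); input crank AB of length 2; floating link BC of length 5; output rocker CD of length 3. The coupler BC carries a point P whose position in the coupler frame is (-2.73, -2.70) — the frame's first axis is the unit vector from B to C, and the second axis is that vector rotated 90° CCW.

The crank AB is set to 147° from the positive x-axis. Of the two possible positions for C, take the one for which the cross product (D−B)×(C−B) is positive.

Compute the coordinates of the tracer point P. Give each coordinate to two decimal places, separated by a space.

A=(0,0), D=(6.00,0)
B = A + 2.00·(cos147°, sin147°) = (-1.6773, 1.0893)
|BD| = 7.7542
circle(B,5.00) ∩ circle(D,3.00): a=4.9088, h=0.9506
  candidates: C₊=(3.3163,1.3409) cross=7.371; C₋=(3.0493,-0.5414) cross=-7.371
  mode + wants cross > 0 → take C=(3.3163,1.3409) (cross=7.371)
ex = (C−B)/|BC| = (0.9987,0.0503); ey = (-0.0503,0.9987)
P = B + -2.73·ex + -2.70·ey = (-4.2680,-1.7447)

-4.27 -1.74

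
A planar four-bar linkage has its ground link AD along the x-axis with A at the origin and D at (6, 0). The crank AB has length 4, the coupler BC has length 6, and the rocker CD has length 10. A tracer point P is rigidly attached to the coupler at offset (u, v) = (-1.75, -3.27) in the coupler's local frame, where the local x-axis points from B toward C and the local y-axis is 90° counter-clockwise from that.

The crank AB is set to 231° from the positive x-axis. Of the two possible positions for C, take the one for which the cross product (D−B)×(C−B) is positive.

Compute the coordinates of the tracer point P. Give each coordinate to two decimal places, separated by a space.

A=(0,0), D=(6.00,0)
B = A + 4.00·(cos231°, sin231°) = (-2.5173, -3.1086)
|BD| = 9.0668
circle(B,6.00) ∩ circle(D,10.00): a=1.0041, h=5.9154
  candidates: C₊=(-3.6022,2.7925) cross=53.634; C₋=(0.4540,-8.3212) cross=-53.634
  mode + wants cross > 0 → take C=(-3.6022,2.7925) (cross=53.634)
ex = (C−B)/|BC| = (-0.1808,0.9835); ey = (-0.9835,-0.1808)
P = B + -1.75·ex + -3.27·ey = (1.0152,-4.2385)

1.02 -4.24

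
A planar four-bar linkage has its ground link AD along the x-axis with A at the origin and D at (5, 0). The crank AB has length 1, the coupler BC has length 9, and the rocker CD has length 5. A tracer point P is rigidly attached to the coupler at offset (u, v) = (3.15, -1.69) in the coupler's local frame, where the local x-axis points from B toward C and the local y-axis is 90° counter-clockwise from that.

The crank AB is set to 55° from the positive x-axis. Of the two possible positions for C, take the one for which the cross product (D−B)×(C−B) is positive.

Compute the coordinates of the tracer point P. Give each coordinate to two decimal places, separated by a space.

3.95 -0.34

A=(0,0), D=(5.00,0)
B = A + 1.00·(cos55°, sin55°) = (0.5736, 0.8192)
|BD| = 4.5016
circle(B,9.00) ∩ circle(D,5.00): a=8.4708, h=3.0406
  candidates: C₊=(9.4563,2.2675) cross=13.687; C₋=(8.3497,-3.7121) cross=-13.687
  mode + wants cross > 0 → take C=(9.4563,2.2675) (cross=13.687)
ex = (C−B)/|BC| = (0.9870,0.1609); ey = (-0.1609,0.9870)
P = B + 3.15·ex + -1.69·ey = (3.9545,-0.3419)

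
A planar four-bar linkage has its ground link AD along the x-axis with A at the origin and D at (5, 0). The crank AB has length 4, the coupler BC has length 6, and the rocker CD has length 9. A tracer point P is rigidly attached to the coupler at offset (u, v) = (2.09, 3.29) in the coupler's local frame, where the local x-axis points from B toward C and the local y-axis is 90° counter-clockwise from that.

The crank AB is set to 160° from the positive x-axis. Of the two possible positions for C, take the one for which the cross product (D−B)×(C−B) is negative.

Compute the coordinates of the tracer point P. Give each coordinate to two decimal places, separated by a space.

A=(0,0), D=(5.00,0)
B = A + 4.00·(cos160°, sin160°) = (-3.7588, 1.3681)
|BD| = 8.8650
circle(B,6.00) ∩ circle(D,9.00): a=1.8944, h=5.6931
  candidates: C₊=(-1.0085,6.7006) cross=50.469; C₋=(-2.7656,-4.5492) cross=-50.469
  mode - wants cross < 0 → take C=(-2.7656,-4.5492) (cross=-50.469)
ex = (C−B)/|BC| = (0.1655,-0.9862); ey = (0.9862,0.1655)
P = B + 2.09·ex + 3.29·ey = (-0.1682,-0.1485)

-0.17 -0.15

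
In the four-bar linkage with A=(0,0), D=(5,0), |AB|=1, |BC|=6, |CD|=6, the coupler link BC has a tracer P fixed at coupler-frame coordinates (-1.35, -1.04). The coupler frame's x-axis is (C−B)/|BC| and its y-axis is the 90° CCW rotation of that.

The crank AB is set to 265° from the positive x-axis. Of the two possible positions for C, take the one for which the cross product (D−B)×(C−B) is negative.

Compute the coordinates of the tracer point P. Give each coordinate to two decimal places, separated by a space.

-1.73 -0.53

A=(0,0), D=(5.00,0)
B = A + 1.00·(cos265°, sin265°) = (-0.0872, -0.9962)
|BD| = 5.1838
circle(B,6.00) ∩ circle(D,6.00): a=2.5919, h=5.4113
  candidates: C₊=(1.4165,4.8123) cross=28.051; C₋=(3.4963,-5.8085) cross=-28.051
  mode - wants cross < 0 → take C=(3.4963,-5.8085) (cross=-28.051)
ex = (C−B)/|BC| = (0.5972,-0.8021); ey = (0.8021,0.5972)
P = B + -1.35·ex + -1.04·ey = (-1.7276,-0.5346)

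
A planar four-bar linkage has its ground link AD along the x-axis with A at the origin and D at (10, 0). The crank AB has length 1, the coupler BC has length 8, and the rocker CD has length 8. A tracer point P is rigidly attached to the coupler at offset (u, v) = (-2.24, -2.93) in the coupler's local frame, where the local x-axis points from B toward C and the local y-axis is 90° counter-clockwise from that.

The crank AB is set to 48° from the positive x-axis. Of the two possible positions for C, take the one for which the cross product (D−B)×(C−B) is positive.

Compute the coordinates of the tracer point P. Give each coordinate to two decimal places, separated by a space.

A=(0,0), D=(10.00,0)
B = A + 1.00·(cos48°, sin48°) = (0.6691, 0.7431)
|BD| = 9.3604
circle(B,8.00) ∩ circle(D,8.00): a=4.6802, h=6.4881
  candidates: C₊=(5.8497,6.8392) cross=60.731; C₋=(4.8195,-6.0961) cross=-60.731
  mode + wants cross > 0 → take C=(5.8497,6.8392) (cross=60.731)
ex = (C−B)/|BC| = (0.6476,0.7620); ey = (-0.7620,0.6476)
P = B + -2.24·ex + -2.93·ey = (1.4513,-2.8611)

1.45 -2.86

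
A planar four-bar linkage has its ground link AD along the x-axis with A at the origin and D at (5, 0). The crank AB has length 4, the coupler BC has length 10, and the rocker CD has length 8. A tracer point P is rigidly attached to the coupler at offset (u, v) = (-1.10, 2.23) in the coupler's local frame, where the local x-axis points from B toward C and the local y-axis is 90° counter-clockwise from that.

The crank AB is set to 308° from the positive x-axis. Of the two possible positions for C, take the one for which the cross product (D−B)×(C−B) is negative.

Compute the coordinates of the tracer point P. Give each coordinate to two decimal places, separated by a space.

1.30 -0.95

A=(0,0), D=(5.00,0)
B = A + 4.00·(cos308°, sin308°) = (2.4626, -3.1520)
|BD| = 4.0464
circle(B,10.00) ∩ circle(D,8.00): a=6.4716, h=7.6236
  candidates: C₊=(0.5822,6.6696) cross=30.848; C₋=(12.4592,-2.8913) cross=-30.848
  mode - wants cross < 0 → take C=(12.4592,-2.8913) (cross=-30.848)
ex = (C−B)/|BC| = (0.9997,0.0261); ey = (-0.0261,0.9997)
P = B + -1.10·ex + 2.23·ey = (1.3049,-0.9515)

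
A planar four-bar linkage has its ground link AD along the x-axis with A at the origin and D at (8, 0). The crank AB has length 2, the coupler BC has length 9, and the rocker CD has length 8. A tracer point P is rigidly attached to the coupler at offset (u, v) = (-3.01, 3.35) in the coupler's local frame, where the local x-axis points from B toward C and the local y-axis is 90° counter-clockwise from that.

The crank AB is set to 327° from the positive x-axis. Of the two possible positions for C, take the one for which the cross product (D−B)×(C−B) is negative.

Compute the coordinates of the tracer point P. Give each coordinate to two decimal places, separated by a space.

A=(0,0), D=(8.00,0)
B = A + 2.00·(cos327°, sin327°) = (1.6773, -1.0893)
|BD| = 6.4158
circle(B,9.00) ∩ circle(D,8.00): a=4.5328, h=7.7752
  candidates: C₊=(4.8242,7.3426) cross=49.884; C₋=(7.4644,-7.9820) cross=-49.884
  mode - wants cross < 0 → take C=(7.4644,-7.9820) (cross=-49.884)
ex = (C−B)/|BC| = (0.6430,-0.7659); ey = (0.7659,0.6430)
P = B + -3.01·ex + 3.35·ey = (2.3075,3.3700)

2.31 3.37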